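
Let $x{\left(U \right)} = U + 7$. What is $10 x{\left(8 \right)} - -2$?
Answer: $152$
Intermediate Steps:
$x{\left(U \right)} = 7 + U$
$10 x{\left(8 \right)} - -2 = 10 \left(7 + 8\right) - -2 = 10 \cdot 15 + 2 = 150 + 2 = 152$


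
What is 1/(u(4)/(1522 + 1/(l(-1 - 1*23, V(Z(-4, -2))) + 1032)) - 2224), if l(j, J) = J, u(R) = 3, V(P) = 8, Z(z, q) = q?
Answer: -527627/1173441408 ≈ -0.00044964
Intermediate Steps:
1/(u(4)/(1522 + 1/(l(-1 - 1*23, V(Z(-4, -2))) + 1032)) - 2224) = 1/(3/(1522 + 1/(8 + 1032)) - 2224) = 1/(3/(1522 + 1/1040) - 2224) = 1/(3/(1582881/1040) - 2224) = 1/(3*(1040/1582881) - 2224) = 1/(1040/527627 - 2224) = 1/(-1173441408/527627) = -527627/1173441408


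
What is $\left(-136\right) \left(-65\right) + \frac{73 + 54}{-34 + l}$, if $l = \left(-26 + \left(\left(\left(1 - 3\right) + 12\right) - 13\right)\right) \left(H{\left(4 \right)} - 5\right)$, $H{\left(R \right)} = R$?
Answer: $\frac{44073}{5} \approx 8814.6$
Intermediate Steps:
$l = 29$ ($l = \left(-26 + \left(\left(\left(1 - 3\right) + 12\right) - 13\right)\right) \left(4 - 5\right) = \left(-26 + \left(\left(\left(1 - 3\right) + 12\right) - 13\right)\right) \left(-1\right) = \left(-26 + \left(\left(-2 + 12\right) - 13\right)\right) \left(-1\right) = \left(-26 + \left(10 - 13\right)\right) \left(-1\right) = \left(-26 - 3\right) \left(-1\right) = \left(-29\right) \left(-1\right) = 29$)
$\left(-136\right) \left(-65\right) + \frac{73 + 54}{-34 + l} = \left(-136\right) \left(-65\right) + \frac{73 + 54}{-34 + 29} = 8840 + \frac{127}{-5} = 8840 + 127 \left(- \frac{1}{5}\right) = 8840 - \frac{127}{5} = \frac{44073}{5}$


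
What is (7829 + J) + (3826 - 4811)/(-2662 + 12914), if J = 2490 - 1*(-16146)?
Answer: 271318195/10252 ≈ 26465.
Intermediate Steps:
J = 18636 (J = 2490 + 16146 = 18636)
(7829 + J) + (3826 - 4811)/(-2662 + 12914) = (7829 + 18636) + (3826 - 4811)/(-2662 + 12914) = 26465 - 985/10252 = 271318195/10252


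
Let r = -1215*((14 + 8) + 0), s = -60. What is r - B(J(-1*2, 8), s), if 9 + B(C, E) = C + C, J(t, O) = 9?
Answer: -26739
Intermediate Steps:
r = -26730 (r = -1215*(22 + 0) = -1215*22 = -26730)
B(C, E) = -9 + 2*C (B(C, E) = -9 + (C + C) = -9 + 2*C)
r - B(J(-1*2, 8), s) = -26730 - (-9 + 2*9) = -26730 - (-9 + 18) = -26730 - 1*9 = -26730 - 9 = -26739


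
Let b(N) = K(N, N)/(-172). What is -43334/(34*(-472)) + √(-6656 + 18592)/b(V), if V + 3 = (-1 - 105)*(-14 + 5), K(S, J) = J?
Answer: 21667/8024 - 688*√746/951 ≈ -17.059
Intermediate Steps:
V = 951 (V = -3 + (-1 - 105)*(-14 + 5) = -3 - 106*(-9) = -3 + 954 = 951)
b(N) = -N/172 (b(N) = N/(-172) = N*(-1/172) = -N/172)
-43334/(34*(-472)) + √(-6656 + 18592)/b(V) = -43334/(34*(-472)) + √(-6656 + 18592)/((-1/172*951)) = -43334/(-16048) + √11936/(-951/172) = -43334*(-1/16048) + (4*√746)*(-172/951) = 21667/8024 - 688*√746/951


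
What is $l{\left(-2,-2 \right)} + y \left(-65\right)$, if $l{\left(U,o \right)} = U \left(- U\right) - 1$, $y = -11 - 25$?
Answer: $2335$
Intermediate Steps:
$y = -36$
$l{\left(U,o \right)} = -1 - U^{2}$ ($l{\left(U,o \right)} = - U^{2} - 1 = -1 - U^{2}$)
$l{\left(-2,-2 \right)} + y \left(-65\right) = \left(-1 - \left(-2\right)^{2}\right) - -2340 = \left(-1 - 4\right) + 2340 = -5 + 2340 = 2335$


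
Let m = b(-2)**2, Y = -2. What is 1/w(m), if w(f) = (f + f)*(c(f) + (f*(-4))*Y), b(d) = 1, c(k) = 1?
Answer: 1/18 ≈ 0.055556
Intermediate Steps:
m = 1 (m = 1**2 = 1)
w(f) = 2*f*(1 + 8*f) (w(f) = (f + f)*(1 + (f*(-4))*(-2)) = (2*f)*(1 - 4*f*(-2)) = (2*f)*(1 + 8*f) = 2*f*(1 + 8*f))
1/w(m) = 1/(2*1*(1 + 8*1)) = 1/(2*1*(1 + 8)) = 1/(2*1*9) = 1/18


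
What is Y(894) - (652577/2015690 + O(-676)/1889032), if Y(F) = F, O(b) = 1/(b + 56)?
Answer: 210976927203173041/236077580548960 ≈ 893.68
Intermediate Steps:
O(b) = 1/(56 + b)
Y(894) - (652577/2015690 + O(-676)/1889032) = 894 - (652577/2015690 + 1/((56 - 676)*1889032)) = 894 - (652577*(1/2015690) + (1/1889032)/(-620)) = 894 - (652577/2015690 - 1/620*1/1889032) = 894 - (652577/2015690 - 1/1171199840) = 894 - 1*76429807597199/236077580548960 = 894 - 76429807597199/236077580548960 = 210976927203173041/236077580548960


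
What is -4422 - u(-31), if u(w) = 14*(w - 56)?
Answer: -3204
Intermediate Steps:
u(w) = -784 + 14*w (u(w) = 14*(-56 + w) = -784 + 14*w)
-4422 - u(-31) = -4422 - (-784 + 14*(-31)) = -4422 - (-784 - 434) = -4422 - 1*(-1218) = -4422 + 1218 = -3204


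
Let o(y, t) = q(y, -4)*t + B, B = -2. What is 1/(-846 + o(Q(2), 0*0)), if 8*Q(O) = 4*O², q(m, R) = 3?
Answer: -1/848 ≈ -0.0011792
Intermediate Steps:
Q(O) = O²/2 (Q(O) = (4*O²)/8 = O²/2)
o(y, t) = -2 + 3*t (o(y, t) = 3*t - 2 = -2 + 3*t)
1/(-846 + o(Q(2), 0*0)) = 1/(-846 + (-2 + 3*(0*0))) = 1/(-846 + (-2 + 3*0)) = 1/(-846 + (-2 + 0)) = 1/(-846 - 2) = 1/(-848) = -1/848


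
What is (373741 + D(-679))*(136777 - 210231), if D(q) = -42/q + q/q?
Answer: -2662926392920/97 ≈ -2.7453e+10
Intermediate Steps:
D(q) = 1 - 42/q (D(q) = -42/q + 1 = 1 - 42/q)
(373741 + D(-679))*(136777 - 210231) = (373741 + (-42 - 679)/(-679))*(136777 - 210231) = (373741 - 1/679*(-721))*(-73454) = (373741 + 103/97)*(-73454) = (36252980/97)*(-73454) = -2662926392920/97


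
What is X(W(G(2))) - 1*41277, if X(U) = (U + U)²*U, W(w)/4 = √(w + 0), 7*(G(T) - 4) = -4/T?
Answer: -41277 + 6656*√182/49 ≈ -39444.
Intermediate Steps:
G(T) = 4 - 4/(7*T) (G(T) = 4 + (-4/T)/7 = 4 - 4/(7*T))
W(w) = 4*√w (W(w) = 4*√(w + 0) = 4*√w)
X(U) = 4*U³ (X(U) = (2*U)²*U = (4*U²)*U = 4*U³)
X(W(G(2))) - 1*41277 = 4*(4*√(4 - 4/7/2))³ - 1*41277 = 4*(4*√(4 - 4/7*½))³ - 41277 = 4*(4*√(4 - 2/7))³ - 41277 = 4*(4*√(26/7))³ - 41277 = 4*(4*(√182/7))³ - 41277 = 4*(4*√182/7)³ - 41277 = 4*(1664*√182/49) - 41277 = 6656*√182/49 - 41277 = -41277 + 6656*√182/49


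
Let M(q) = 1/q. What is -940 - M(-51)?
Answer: -47939/51 ≈ -939.98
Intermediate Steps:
-940 - M(-51) = -940 - 1/(-51) = -940 - 1*(-1/51) = -940 + 1/51 = -47939/51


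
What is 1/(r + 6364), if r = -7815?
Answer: -1/1451 ≈ -0.00068918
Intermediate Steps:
1/(r + 6364) = 1/(-7815 + 6364) = 1/(-1451) = -1/1451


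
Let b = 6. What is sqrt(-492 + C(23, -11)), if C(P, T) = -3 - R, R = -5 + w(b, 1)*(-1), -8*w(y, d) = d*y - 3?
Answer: I*sqrt(7846)/4 ≈ 22.144*I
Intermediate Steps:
w(y, d) = 3/8 - d*y/8 (w(y, d) = -(d*y - 3)/8 = -(-3 + d*y)/8 = 3/8 - d*y/8)
R = -37/8 (R = -5 + (3/8 - 1/8*1*6)*(-1) = -5 + (3/8 - 3/4)*(-1) = -5 - 3/8*(-1) = -5 + 3/8 = -37/8 ≈ -4.6250)
C(P, T) = 13/8 (C(P, T) = -3 - 1*(-37/8) = -3 + 37/8 = 13/8)
sqrt(-492 + C(23, -11)) = sqrt(-492 + 13/8) = sqrt(-3923/8) = I*sqrt(7846)/4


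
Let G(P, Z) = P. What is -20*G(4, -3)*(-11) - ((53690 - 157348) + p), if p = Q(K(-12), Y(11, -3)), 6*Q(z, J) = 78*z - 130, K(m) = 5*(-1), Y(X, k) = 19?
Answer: 313874/3 ≈ 1.0462e+5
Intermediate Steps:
K(m) = -5
Q(z, J) = -65/3 + 13*z (Q(z, J) = (78*z - 130)/6 = (-130 + 78*z)/6 = -65/3 + 13*z)
p = -260/3 (p = -65/3 + 13*(-5) = -65/3 - 65 = -260/3 ≈ -86.667)
-20*G(4, -3)*(-11) - ((53690 - 157348) + p) = -20*4*(-11) - ((53690 - 157348) - 260/3) = -80*(-11) - (-103658 - 260/3) = 880 - 1*(-311234/3) = 880 + 311234/3 = 313874/3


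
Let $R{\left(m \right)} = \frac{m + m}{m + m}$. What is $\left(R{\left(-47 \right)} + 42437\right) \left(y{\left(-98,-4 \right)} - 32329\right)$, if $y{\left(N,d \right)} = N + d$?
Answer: $-1376306778$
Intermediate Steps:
$R{\left(m \right)} = 1$ ($R{\left(m \right)} = \frac{2 m}{2 m} = 2 m \frac{1}{2 m} = 1$)
$\left(R{\left(-47 \right)} + 42437\right) \left(y{\left(-98,-4 \right)} - 32329\right) = \left(1 + 42437\right) \left(\left(-98 - 4\right) - 32329\right) = 42438 \left(-102 - 32329\right) = 42438 \left(-32431\right) = -1376306778$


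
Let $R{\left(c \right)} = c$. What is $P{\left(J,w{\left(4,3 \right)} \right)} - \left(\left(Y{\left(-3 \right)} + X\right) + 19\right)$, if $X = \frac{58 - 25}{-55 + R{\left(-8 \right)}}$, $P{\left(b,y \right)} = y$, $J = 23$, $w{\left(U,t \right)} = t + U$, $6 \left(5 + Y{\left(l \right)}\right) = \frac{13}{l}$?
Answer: $- \frac{725}{126} \approx -5.754$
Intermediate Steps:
$Y{\left(l \right)} = -5 + \frac{13}{6 l}$ ($Y{\left(l \right)} = -5 + \frac{13 \frac{1}{l}}{6} = -5 + \frac{13}{6 l}$)
$w{\left(U,t \right)} = U + t$
$X = - \frac{11}{21}$ ($X = \frac{58 - 25}{-55 - 8} = \frac{33}{-63} = 33 \left(- \frac{1}{63}\right) = - \frac{11}{21} \approx -0.52381$)
$P{\left(J,w{\left(4,3 \right)} \right)} - \left(\left(Y{\left(-3 \right)} + X\right) + 19\right) = \left(4 + 3\right) - \left(\left(\left(-5 + \frac{13}{6 \left(-3\right)}\right) - \frac{11}{21}\right) + 19\right) = 7 - \left(\left(\left(-5 + \frac{13}{6} \left(- \frac{1}{3}\right)\right) - \frac{11}{21}\right) + 19\right) = 7 - \left(\left(\left(-5 - \frac{13}{18}\right) - \frac{11}{21}\right) + 19\right) = 7 - \left(\left(- \frac{103}{18} - \frac{11}{21}\right) + 19\right) = 7 - \left(- \frac{787}{126} + 19\right) = 7 - \frac{1607}{126} = - \frac{725}{126}$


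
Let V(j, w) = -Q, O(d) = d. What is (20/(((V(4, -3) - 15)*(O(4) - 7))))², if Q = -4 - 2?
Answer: 400/729 ≈ 0.54870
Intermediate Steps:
Q = -6
V(j, w) = 6 (V(j, w) = -1*(-6) = 6)
(20/(((V(4, -3) - 15)*(O(4) - 7))))² = (20/(((6 - 15)*(4 - 7))))² = (20/((-9*(-3))))² = (20/27)² = 400/729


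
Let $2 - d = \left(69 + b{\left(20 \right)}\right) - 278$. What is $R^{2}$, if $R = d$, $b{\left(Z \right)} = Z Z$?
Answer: $35721$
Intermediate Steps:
$b{\left(Z \right)} = Z^{2}$
$d = -189$ ($d = 2 - \left(\left(69 + 20^{2}\right) - 278\right) = 2 - \left(\left(69 + 400\right) - 278\right) = 2 - \left(469 - 278\right) = 2 - 191 = -189$)
$R = -189$
$R^{2} = \left(-189\right)^{2} = 35721$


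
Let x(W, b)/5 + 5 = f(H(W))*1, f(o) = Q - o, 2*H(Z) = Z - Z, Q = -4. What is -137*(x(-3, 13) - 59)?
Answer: 14248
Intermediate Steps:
H(Z) = 0 (H(Z) = (Z - Z)/2 = (½)*0 = 0)
f(o) = -4 - o
x(W, b) = -45 (x(W, b) = -25 + 5*((-4 - 1*0)*1) = -25 + 5*((-4 + 0)*1) = -25 + 5*(-4*1) = -25 + 5*(-4) = -25 - 20 = -45)
-137*(x(-3, 13) - 59) = -137*(-45 - 59) = -137*(-104) = 14248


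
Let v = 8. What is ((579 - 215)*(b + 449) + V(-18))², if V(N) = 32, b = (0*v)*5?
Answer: 26721787024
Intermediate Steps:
b = 0 (b = (0*8)*5 = 0*5 = 0)
((579 - 215)*(b + 449) + V(-18))² = ((579 - 215)*(0 + 449) + 32)² = (364*449 + 32)² = (163436 + 32)² = 163468² = 26721787024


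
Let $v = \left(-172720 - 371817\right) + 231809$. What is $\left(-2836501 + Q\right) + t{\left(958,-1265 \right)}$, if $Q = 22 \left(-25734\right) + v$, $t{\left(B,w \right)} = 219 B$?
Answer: $-3505575$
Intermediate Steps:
$v = -312728$ ($v = -544537 + 231809 = -312728$)
$Q = -878876$ ($Q = 22 \left(-25734\right) - 312728 = -566148 - 312728 = -878876$)
$\left(-2836501 + Q\right) + t{\left(958,-1265 \right)} = \left(-2836501 - 878876\right) + 219 \cdot 958 = -3715377 + 209802 = -3505575$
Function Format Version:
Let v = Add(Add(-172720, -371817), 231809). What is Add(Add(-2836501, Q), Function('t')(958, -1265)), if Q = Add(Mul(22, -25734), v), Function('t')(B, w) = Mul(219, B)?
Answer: -3505575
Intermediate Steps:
v = -312728 (v = Add(-544537, 231809) = -312728)
Q = -878876 (Q = Add(Mul(22, -25734), -312728) = Add(-566148, -312728) = -878876)
Add(Add(-2836501, Q), Function('t')(958, -1265)) = Add(Add(-2836501, -878876), Mul(219, 958)) = Add(-3715377, 209802) = -3505575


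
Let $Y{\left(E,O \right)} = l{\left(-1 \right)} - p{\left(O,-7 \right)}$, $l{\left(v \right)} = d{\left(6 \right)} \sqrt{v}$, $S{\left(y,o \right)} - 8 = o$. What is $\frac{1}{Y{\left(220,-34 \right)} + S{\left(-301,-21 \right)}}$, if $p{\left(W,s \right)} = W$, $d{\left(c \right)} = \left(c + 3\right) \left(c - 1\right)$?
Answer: $\frac{7}{822} - \frac{5 i}{274} \approx 0.0085158 - 0.018248 i$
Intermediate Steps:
$S{\left(y,o \right)} = 8 + o$
$d{\left(c \right)} = \left(-1 + c\right) \left(3 + c\right)$ ($d{\left(c \right)} = \left(3 + c\right) \left(-1 + c\right) = \left(-1 + c\right) \left(3 + c\right)$)
$l{\left(v \right)} = 45 \sqrt{v}$ ($l{\left(v \right)} = \left(-3 + 6^{2} + 2 \cdot 6\right) \sqrt{v} = \left(-3 + 36 + 12\right) \sqrt{v} = 45 \sqrt{v}$)
$Y{\left(E,O \right)} = - O + 45 i$ ($Y{\left(E,O \right)} = 45 \sqrt{-1} - O = 45 i - O = - O + 45 i$)
$\frac{1}{Y{\left(220,-34 \right)} + S{\left(-301,-21 \right)}} = \frac{1}{\left(\left(-1\right) \left(-34\right) + 45 i\right) + \left(8 - 21\right)} = \frac{1}{\left(34 + 45 i\right) - 13} = \frac{1}{21 + 45 i} = \frac{21 - 45 i}{2466}$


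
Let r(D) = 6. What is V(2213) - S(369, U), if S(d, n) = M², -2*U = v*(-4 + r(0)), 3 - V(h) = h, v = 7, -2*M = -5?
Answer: -8865/4 ≈ -2216.3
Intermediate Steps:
M = 5/2 (M = -½*(-5) = 5/2 ≈ 2.5000)
V(h) = 3 - h
U = -7 (U = -7*(-4 + 6)/2 = -7*2/2 = -½*14 = -7)
S(d, n) = 25/4 (S(d, n) = (5/2)² = 25/4)
V(2213) - S(369, U) = (3 - 1*2213) - 1*25/4 = (3 - 2213) - 25/4 = -2210 - 25/4 = -8865/4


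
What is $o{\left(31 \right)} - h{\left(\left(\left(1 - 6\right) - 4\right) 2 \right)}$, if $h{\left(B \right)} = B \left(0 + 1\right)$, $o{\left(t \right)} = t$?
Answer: $49$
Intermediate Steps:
$h{\left(B \right)} = B$ ($h{\left(B \right)} = B 1 = B$)
$o{\left(31 \right)} - h{\left(\left(\left(1 - 6\right) - 4\right) 2 \right)} = 31 - \left(\left(1 - 6\right) - 4\right) 2 = 31 - \left(-5 - 4\right) 2 = 31 - \left(-9\right) 2 = 31 - -18 = 31 + 18 = 49$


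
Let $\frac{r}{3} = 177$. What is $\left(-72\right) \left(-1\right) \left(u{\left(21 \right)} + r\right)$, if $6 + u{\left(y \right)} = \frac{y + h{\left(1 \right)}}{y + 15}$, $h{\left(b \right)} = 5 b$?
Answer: $37852$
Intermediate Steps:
$r = 531$ ($r = 3 \cdot 177 = 531$)
$u{\left(y \right)} = -6 + \frac{5 + y}{15 + y}$ ($u{\left(y \right)} = -6 + \frac{y + 5 \cdot 1}{y + 15} = -6 + \frac{y + 5}{15 + y} = -6 + \frac{5 + y}{15 + y}$)
$\left(-72\right) \left(-1\right) \left(u{\left(21 \right)} + r\right) = \left(-72\right) \left(-1\right) \left(\frac{5 \left(-17 - 21\right)}{15 + 21} + 531\right) = 72 \left(\frac{5 \left(-17 - 21\right)}{36} + 531\right) = 72 \left(5 \cdot \frac{1}{36} \left(-38\right) + 531\right) = 72 \left(- \frac{95}{18} + 531\right) = 72 \cdot \frac{9463}{18} = 37852$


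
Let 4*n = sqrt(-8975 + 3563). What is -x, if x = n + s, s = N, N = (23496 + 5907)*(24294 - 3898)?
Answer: -599703588 - I*sqrt(1353)/2 ≈ -5.997e+8 - 18.392*I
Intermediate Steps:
N = 599703588 (N = 29403*20396 = 599703588)
s = 599703588
n = I*sqrt(1353)/2 (n = sqrt(-8975 + 3563)/4 = sqrt(-5412)/4 = (2*I*sqrt(1353))/4 = I*sqrt(1353)/2 ≈ 18.392*I)
x = 599703588 + I*sqrt(1353)/2 (x = I*sqrt(1353)/2 + 599703588 = 599703588 + I*sqrt(1353)/2 ≈ 5.997e+8 + 18.392*I)
-x = -(599703588 + I*sqrt(1353)/2) = -599703588 - I*sqrt(1353)/2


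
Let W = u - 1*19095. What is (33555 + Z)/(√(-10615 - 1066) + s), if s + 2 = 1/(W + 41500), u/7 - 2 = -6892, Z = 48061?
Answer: -54433263756600/3896542228213 - 27216104945000*I*√11681/3896542228213 ≈ -13.97 - 754.9*I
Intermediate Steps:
u = -48230 (u = 14 + 7*(-6892) = 14 - 48244 = -48230)
W = -67325 (W = -48230 - 1*19095 = -48230 - 19095 = -67325)
s = -51651/25825 (s = -2 + 1/(-67325 + 41500) = -2 + 1/(-25825) = -2 - 1/25825 = -51651/25825 ≈ -2.0000)
(33555 + Z)/(√(-10615 - 1066) + s) = (33555 + 48061)/(√(-10615 - 1066) - 51651/25825) = 81616/(√(-11681) - 51651/25825) = 81616/(I*√11681 - 51651/25825) = 81616/(-51651/25825 + I*√11681)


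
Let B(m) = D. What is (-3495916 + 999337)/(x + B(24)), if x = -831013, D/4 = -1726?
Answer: 2496579/837917 ≈ 2.9795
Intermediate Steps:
D = -6904 (D = 4*(-1726) = -6904)
B(m) = -6904
(-3495916 + 999337)/(x + B(24)) = (-3495916 + 999337)/(-831013 - 6904) = -2496579/(-837917) = -2496579*(-1/837917) = 2496579/837917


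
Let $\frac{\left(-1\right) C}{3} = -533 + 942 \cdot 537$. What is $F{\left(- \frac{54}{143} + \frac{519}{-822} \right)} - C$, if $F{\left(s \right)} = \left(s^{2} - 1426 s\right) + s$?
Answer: $\frac{2329559522549887}{1535229124} \approx 1.5174 \cdot 10^{6}$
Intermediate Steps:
$C = -1515963$ ($C = - 3 \left(-533 + 942 \cdot 537\right) = - 3 \left(-533 + 505854\right) = \left(-3\right) 505321 = -1515963$)
$F{\left(s \right)} = s^{2} - 1425 s$
$F{\left(- \frac{54}{143} + \frac{519}{-822} \right)} - C = \left(- \frac{54}{143} + \frac{519}{-822}\right) \left(-1425 + \left(- \frac{54}{143} + \frac{519}{-822}\right)\right) - -1515963 = \left(\left(-54\right) \frac{1}{143} + 519 \left(- \frac{1}{822}\right)\right) \left(-1425 + \left(\left(-54\right) \frac{1}{143} + 519 \left(- \frac{1}{822}\right)\right)\right) + 1515963 = \left(- \frac{54}{143} - \frac{173}{274}\right) \left(-1425 - \frac{39535}{39182}\right) + 1515963 = - \frac{39535 \left(-1425 - \frac{39535}{39182}\right)}{39182} + 1515963 = \left(- \frac{39535}{39182}\right) \left(- \frac{55873885}{39182}\right) + 1515963 = \frac{2208974043475}{1535229124} + 1515963 = \frac{2329559522549887}{1535229124}$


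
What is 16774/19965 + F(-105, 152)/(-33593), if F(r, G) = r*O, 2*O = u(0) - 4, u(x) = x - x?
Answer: 79899476/95812035 ≈ 0.83392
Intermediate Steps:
u(x) = 0
O = -2 (O = (0 - 4)/2 = (1/2)*(-4) = -2)
F(r, G) = -2*r (F(r, G) = r*(-2) = -2*r)
16774/19965 + F(-105, 152)/(-33593) = 16774/19965 - 2*(-105)/(-33593) = 16774*(1/19965) + 210*(-1/33593) = 16774/19965 - 30/4799 = 79899476/95812035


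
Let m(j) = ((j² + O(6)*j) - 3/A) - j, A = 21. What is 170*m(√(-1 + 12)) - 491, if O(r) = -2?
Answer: 9483/7 - 510*√11 ≈ -336.76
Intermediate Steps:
m(j) = -⅐ + j² - 3*j (m(j) = ((j² - 2*j) - 3/21) - j = ((j² - 2*j) - 3*1/21) - j = ((j² - 2*j) - ⅐) - j = (-⅐ + j² - 2*j) - j = -⅐ + j² - 3*j)
170*m(√(-1 + 12)) - 491 = 170*(-⅐ + √(-1 + 12)*(-3 + √(-1 + 12))) - 491 = 170*(-⅐ + √11*(-3 + √11)) - 491 = (-170/7 + 170*√11*(-3 + √11)) - 491 = -3607/7 + 170*√11*(-3 + √11)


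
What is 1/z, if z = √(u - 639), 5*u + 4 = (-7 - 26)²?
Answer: -I*√422/422 ≈ -0.048679*I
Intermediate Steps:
u = 217 (u = -⅘ + (-7 - 26)²/5 = -⅘ + (⅕)*(-33)² = -⅘ + (⅕)*1089 = -⅘ + 1089/5 = 217)
z = I*√422 (z = √(217 - 639) = √(-422) = I*√422 ≈ 20.543*I)
1/z = 1/(I*√422) = -I*√422/422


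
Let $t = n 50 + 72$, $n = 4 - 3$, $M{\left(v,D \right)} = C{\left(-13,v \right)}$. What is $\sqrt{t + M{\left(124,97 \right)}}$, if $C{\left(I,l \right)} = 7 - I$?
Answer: $\sqrt{142} \approx 11.916$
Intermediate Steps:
$M{\left(v,D \right)} = 20$ ($M{\left(v,D \right)} = 7 - -13 = 7 + 13 = 20$)
$n = 1$ ($n = 4 - 3 = 1$)
$t = 122$ ($t = 1 \cdot 50 + 72 = 50 + 72 = 122$)
$\sqrt{t + M{\left(124,97 \right)}} = \sqrt{122 + 20} = \sqrt{142}$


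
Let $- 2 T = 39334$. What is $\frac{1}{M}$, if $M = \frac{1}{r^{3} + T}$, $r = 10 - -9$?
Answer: $-12808$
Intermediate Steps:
$r = 19$ ($r = 10 + 9 = 19$)
$T = -19667$ ($T = \left(- \frac{1}{2}\right) 39334 = -19667$)
$M = - \frac{1}{12808}$ ($M = \frac{1}{19^{3} - 19667} = \frac{1}{6859 - 19667} = \frac{1}{-12808} = - \frac{1}{12808} \approx -7.8076 \cdot 10^{-5}$)
$\frac{1}{M} = \frac{1}{- \frac{1}{12808}} = -12808$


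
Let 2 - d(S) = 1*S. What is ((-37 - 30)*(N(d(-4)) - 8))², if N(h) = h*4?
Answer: 1149184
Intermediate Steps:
d(S) = 2 - S
N(h) = 4*h
((-37 - 30)*(N(d(-4)) - 8))² = ((-37 - 30)*(4*(2 - 1*(-4)) - 8))² = (-67*(4*(2 + 4) - 8))² = (-67*(4*6 - 8))² = (-67*(24 - 8))² = (-67*16)² = (-1072)² = 1149184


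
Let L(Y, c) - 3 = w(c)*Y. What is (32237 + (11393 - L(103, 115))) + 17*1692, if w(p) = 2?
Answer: 72185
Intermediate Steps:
L(Y, c) = 3 + 2*Y
(32237 + (11393 - L(103, 115))) + 17*1692 = (32237 + (11393 - (3 + 2*103))) + 17*1692 = (32237 + (11393 - (3 + 206))) + 28764 = (32237 + (11393 - 1*209)) + 28764 = (32237 + (11393 - 209)) + 28764 = (32237 + 11184) + 28764 = 43421 + 28764 = 72185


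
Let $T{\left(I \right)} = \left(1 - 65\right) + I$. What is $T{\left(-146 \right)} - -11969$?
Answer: $11759$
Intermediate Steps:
$T{\left(I \right)} = -64 + I$
$T{\left(-146 \right)} - -11969 = \left(-64 - 146\right) - -11969 = -210 + 11969 = 11759$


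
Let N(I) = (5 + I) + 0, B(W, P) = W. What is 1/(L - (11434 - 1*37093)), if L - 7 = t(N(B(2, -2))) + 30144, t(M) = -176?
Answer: 1/55634 ≈ 1.7975e-5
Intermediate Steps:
N(I) = 5 + I
L = 29975 (L = 7 + (-176 + 30144) = 7 + 29968 = 29975)
1/(L - (11434 - 1*37093)) = 1/(29975 - (11434 - 1*37093)) = 1/(29975 - (11434 - 37093)) = 1/(29975 - 1*(-25659)) = 1/(29975 + 25659) = 1/55634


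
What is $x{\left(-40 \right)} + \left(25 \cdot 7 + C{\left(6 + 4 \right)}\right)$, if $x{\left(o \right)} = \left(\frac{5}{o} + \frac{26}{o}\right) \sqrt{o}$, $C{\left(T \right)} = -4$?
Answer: $171 - \frac{31 i \sqrt{10}}{20} \approx 171.0 - 4.9015 i$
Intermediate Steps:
$x{\left(o \right)} = \frac{31}{\sqrt{o}}$ ($x{\left(o \right)} = \frac{31}{o} \sqrt{o} = \frac{31}{\sqrt{o}}$)
$x{\left(-40 \right)} + \left(25 \cdot 7 + C{\left(6 + 4 \right)}\right) = \frac{31}{2 i \sqrt{10}} + \left(25 \cdot 7 - 4\right) = 31 \left(- \frac{i \sqrt{10}}{20}\right) + \left(175 - 4\right) = - \frac{31 i \sqrt{10}}{20} + 171 = 171 - \frac{31 i \sqrt{10}}{20}$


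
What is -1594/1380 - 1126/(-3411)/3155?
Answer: -571753463/495038430 ≈ -1.1550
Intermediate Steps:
-1594/1380 - 1126/(-3411)/3155 = -1594*1/1380 - 1126*(-1/3411)*(1/3155) = -797/690 + (1126/3411)*(1/3155) = -797/690 + 1126/10761705 = -571753463/495038430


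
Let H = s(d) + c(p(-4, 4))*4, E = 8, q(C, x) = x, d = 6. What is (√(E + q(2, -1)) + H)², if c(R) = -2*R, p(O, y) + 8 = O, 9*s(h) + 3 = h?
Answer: 83584/9 + 578*√7/3 ≈ 9796.9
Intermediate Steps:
s(h) = -⅓ + h/9
p(O, y) = -8 + O
H = 289/3 (H = (-⅓ + (⅑)*6) - 2*(-8 - 4)*4 = (-⅓ + ⅔) - 2*(-12)*4 = ⅓ + 24*4 = ⅓ + 96 = 289/3 ≈ 96.333)
(√(E + q(2, -1)) + H)² = (√(8 - 1) + 289/3)² = (√7 + 289/3)² = (289/3 + √7)²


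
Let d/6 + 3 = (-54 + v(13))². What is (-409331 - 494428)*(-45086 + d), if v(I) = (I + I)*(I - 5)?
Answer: -87838144728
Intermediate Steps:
v(I) = 2*I*(-5 + I) (v(I) = (2*I)*(-5 + I) = 2*I*(-5 + I))
d = 142278 (d = -18 + 6*(-54 + 2*13*(-5 + 13))² = -18 + 6*(-54 + 2*13*8)² = -18 + 6*(-54 + 208)² = -18 + 6*154² = -18 + 6*23716 = -18 + 142296 = 142278)
(-409331 - 494428)*(-45086 + d) = (-409331 - 494428)*(-45086 + 142278) = -903759*97192 = -87838144728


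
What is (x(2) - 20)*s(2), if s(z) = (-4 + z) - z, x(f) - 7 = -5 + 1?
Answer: 68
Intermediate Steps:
x(f) = 3 (x(f) = 7 + (-5 + 1) = 7 - 4 = 3)
s(z) = -4
(x(2) - 20)*s(2) = (3 - 20)*(-4) = -17*(-4) = 68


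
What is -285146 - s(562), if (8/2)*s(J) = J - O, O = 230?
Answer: -285229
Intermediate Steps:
s(J) = -115/2 + J/4 (s(J) = (J - 1*230)/4 = (J - 230)/4 = (-230 + J)/4 = -115/2 + J/4)
-285146 - s(562) = -285146 - (-115/2 + (¼)*562) = -285146 - (-115/2 + 281/2) = -285146 - 1*83 = -285146 - 83 = -285229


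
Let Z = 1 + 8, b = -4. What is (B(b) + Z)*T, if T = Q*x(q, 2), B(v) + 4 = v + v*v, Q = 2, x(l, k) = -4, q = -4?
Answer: -136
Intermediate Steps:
B(v) = -4 + v + v² (B(v) = -4 + (v + v*v) = -4 + (v + v²) = -4 + v + v²)
T = -8 (T = 2*(-4) = -8)
Z = 9
(B(b) + Z)*T = ((-4 - 4 + (-4)²) + 9)*(-8) = ((-4 - 4 + 16) + 9)*(-8) = (8 + 9)*(-8) = 17*(-8) = -136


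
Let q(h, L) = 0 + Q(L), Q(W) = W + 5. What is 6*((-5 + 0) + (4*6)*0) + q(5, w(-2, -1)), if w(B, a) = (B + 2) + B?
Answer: -27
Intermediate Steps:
Q(W) = 5 + W
w(B, a) = 2 + 2*B (w(B, a) = (2 + B) + B = 2 + 2*B)
q(h, L) = 5 + L (q(h, L) = 0 + (5 + L) = 5 + L)
6*((-5 + 0) + (4*6)*0) + q(5, w(-2, -1)) = 6*((-5 + 0) + (4*6)*0) + (5 + (2 + 2*(-2))) = 6*(-5 + 24*0) + (5 + (2 - 4)) = 6*(-5 + 0) + (5 - 2) = 6*(-5) + 3 = -30 + 3 = -27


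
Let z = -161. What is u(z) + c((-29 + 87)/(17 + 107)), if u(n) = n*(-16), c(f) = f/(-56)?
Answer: 8943843/3472 ≈ 2576.0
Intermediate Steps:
c(f) = -f/56 (c(f) = f*(-1/56) = -f/56)
u(n) = -16*n
u(z) + c((-29 + 87)/(17 + 107)) = -16*(-161) - (-29 + 87)/(56*(17 + 107)) = 2576 - 29/(28*124) = 2576 - 1/56*29/62 = 2576 - 29/3472 = 8943843/3472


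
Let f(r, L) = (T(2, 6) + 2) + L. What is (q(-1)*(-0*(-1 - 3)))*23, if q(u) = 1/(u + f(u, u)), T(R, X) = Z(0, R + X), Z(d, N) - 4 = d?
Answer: 0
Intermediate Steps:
Z(d, N) = 4 + d
T(R, X) = 4 (T(R, X) = 4 + 0 = 4)
f(r, L) = 6 + L (f(r, L) = (4 + 2) + L = 6 + L)
q(u) = 1/(6 + 2*u) (q(u) = 1/(u + (6 + u)) = 1/(6 + 2*u))
(q(-1)*(-0*(-1 - 3)))*23 = ((1/(2*(3 - 1)))*(-0*(-1 - 3)))*23 = (((½)/2)*(-0*(-4)))*23 = (((½)*(½))*(-1*0))*23 = ((¼)*0)*23 = 0*23 = 0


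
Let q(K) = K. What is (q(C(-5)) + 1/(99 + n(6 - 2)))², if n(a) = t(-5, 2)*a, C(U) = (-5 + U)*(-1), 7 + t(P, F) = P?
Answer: 261121/2601 ≈ 100.39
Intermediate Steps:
t(P, F) = -7 + P
C(U) = 5 - U
n(a) = -12*a (n(a) = (-7 - 5)*a = -12*a)
(q(C(-5)) + 1/(99 + n(6 - 2)))² = ((5 - 1*(-5)) + 1/(99 - 12*(6 - 2)))² = ((5 + 5) + 1/(99 - 12*4))² = (10 + 1/(99 - 48))² = (10 + 1/51)² = (511/51)² = 261121/2601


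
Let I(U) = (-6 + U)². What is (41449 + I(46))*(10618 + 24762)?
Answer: 1523073620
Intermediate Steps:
(41449 + I(46))*(10618 + 24762) = (41449 + (-6 + 46)²)*(10618 + 24762) = (41449 + 40²)*35380 = (41449 + 1600)*35380 = 43049*35380 = 1523073620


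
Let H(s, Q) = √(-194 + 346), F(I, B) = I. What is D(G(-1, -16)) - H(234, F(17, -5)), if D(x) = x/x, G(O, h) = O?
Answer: 1 - 2*√38 ≈ -11.329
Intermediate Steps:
H(s, Q) = 2*√38 (H(s, Q) = √152 = 2*√38)
D(x) = 1
D(G(-1, -16)) - H(234, F(17, -5)) = 1 - 2*√38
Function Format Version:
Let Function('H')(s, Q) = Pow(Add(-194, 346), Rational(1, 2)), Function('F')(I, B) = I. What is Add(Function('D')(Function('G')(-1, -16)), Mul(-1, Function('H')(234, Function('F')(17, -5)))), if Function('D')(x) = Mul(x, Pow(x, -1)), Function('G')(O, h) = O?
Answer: Add(1, Mul(-2, Pow(38, Rational(1, 2)))) ≈ -11.329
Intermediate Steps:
Function('H')(s, Q) = Mul(2, Pow(38, Rational(1, 2))) (Function('H')(s, Q) = Pow(152, Rational(1, 2)) = Mul(2, Pow(38, Rational(1, 2))))
Function('D')(x) = 1
Add(Function('D')(Function('G')(-1, -16)), Mul(-1, Function('H')(234, Function('F')(17, -5)))) = Add(1, Mul(-1, Mul(2, Pow(38, Rational(1, 2))))) = Add(1, Mul(-2, Pow(38, Rational(1, 2))))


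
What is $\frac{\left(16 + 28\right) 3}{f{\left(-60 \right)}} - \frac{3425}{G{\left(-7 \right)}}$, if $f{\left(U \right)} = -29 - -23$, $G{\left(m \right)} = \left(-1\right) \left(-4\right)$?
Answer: $- \frac{3513}{4} \approx -878.25$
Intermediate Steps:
$G{\left(m \right)} = 4$
$f{\left(U \right)} = -6$ ($f{\left(U \right)} = -29 + 23 = -6$)
$\frac{\left(16 + 28\right) 3}{f{\left(-60 \right)}} - \frac{3425}{G{\left(-7 \right)}} = \frac{\left(16 + 28\right) 3}{-6} - \frac{3425}{4} = 44 \cdot 3 \left(- \frac{1}{6}\right) - \frac{3425}{4} = 132 \left(- \frac{1}{6}\right) - \frac{3425}{4} = -22 - \frac{3425}{4} = - \frac{3513}{4}$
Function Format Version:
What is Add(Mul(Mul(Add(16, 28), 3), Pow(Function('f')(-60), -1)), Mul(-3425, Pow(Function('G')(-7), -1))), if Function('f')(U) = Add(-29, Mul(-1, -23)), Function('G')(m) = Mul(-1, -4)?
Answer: Rational(-3513, 4) ≈ -878.25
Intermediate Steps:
Function('G')(m) = 4
Function('f')(U) = -6 (Function('f')(U) = Add(-29, 23) = -6)
Add(Mul(Mul(Add(16, 28), 3), Pow(Function('f')(-60), -1)), Mul(-3425, Pow(Function('G')(-7), -1))) = Add(Mul(Mul(Add(16, 28), 3), Pow(-6, -1)), Mul(-3425, Pow(4, -1))) = Add(Mul(Mul(44, 3), Rational(-1, 6)), Mul(-3425, Rational(1, 4))) = Add(Mul(132, Rational(-1, 6)), Rational(-3425, 4)) = Add(-22, Rational(-3425, 4)) = Rational(-3513, 4)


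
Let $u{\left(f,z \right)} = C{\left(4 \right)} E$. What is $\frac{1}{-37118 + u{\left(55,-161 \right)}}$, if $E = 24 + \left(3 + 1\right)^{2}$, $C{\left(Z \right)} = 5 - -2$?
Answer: $- \frac{1}{36838} \approx -2.7146 \cdot 10^{-5}$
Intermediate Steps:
$C{\left(Z \right)} = 7$ ($C{\left(Z \right)} = 5 + 2 = 7$)
$E = 40$ ($E = 24 + 4^{2} = 24 + 16 = 40$)
$u{\left(f,z \right)} = 280$ ($u{\left(f,z \right)} = 7 \cdot 40 = 280$)
$\frac{1}{-37118 + u{\left(55,-161 \right)}} = \frac{1}{-37118 + 280} = \frac{1}{-36838} = - \frac{1}{36838}$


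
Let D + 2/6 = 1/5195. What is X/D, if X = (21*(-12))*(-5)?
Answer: -4909275/1298 ≈ -3782.2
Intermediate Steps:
D = -5192/15585 (D = -⅓ + 1/5195 = -5192/15585 ≈ -0.33314)
X = 1260 (X = -252*(-5) = 1260)
X/D = 1260/(-5192/15585) = 1260*(-15585/5192) = -4909275/1298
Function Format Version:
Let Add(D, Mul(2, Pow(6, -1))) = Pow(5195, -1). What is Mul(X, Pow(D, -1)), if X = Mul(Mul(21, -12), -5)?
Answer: Rational(-4909275, 1298) ≈ -3782.2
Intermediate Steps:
D = Rational(-5192, 15585) (D = Add(Rational(-1, 3), Pow(5195, -1)) = Add(Rational(-1, 3), Rational(1, 5195)) = Rational(-5192, 15585) ≈ -0.33314)
X = 1260 (X = Mul(-252, -5) = 1260)
Mul(X, Pow(D, -1)) = Mul(1260, Pow(Rational(-5192, 15585), -1)) = Mul(1260, Rational(-15585, 5192)) = Rational(-4909275, 1298)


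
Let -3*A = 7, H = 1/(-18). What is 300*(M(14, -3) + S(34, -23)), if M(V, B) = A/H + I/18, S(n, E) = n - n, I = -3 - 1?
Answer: 37600/3 ≈ 12533.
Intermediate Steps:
H = -1/18 (H = 1*(-1/18) = -1/18 ≈ -0.055556)
A = -7/3 (A = -⅓*7 = -7/3 ≈ -2.3333)
I = -4
S(n, E) = 0
M(V, B) = 376/9 (M(V, B) = -7/(3*(-1/18)) - 4/18 = -7/3*(-18) - 4*1/18 = 42 - 2/9 = 376/9)
300*(M(14, -3) + S(34, -23)) = 300*(376/9 + 0) = 300*(376/9) = 37600/3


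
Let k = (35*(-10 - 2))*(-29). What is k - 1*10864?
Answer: 1316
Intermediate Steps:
k = 12180 (k = (35*(-12))*(-29) = -420*(-29) = 12180)
k - 1*10864 = 12180 - 1*10864 = 12180 - 10864 = 1316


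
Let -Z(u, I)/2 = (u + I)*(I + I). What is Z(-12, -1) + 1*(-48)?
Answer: -100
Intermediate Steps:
Z(u, I) = -4*I*(I + u) (Z(u, I) = -2*(u + I)*(I + I) = -2*(I + u)*2*I = -4*I*(I + u))
Z(-12, -1) + 1*(-48) = -4*(-1)*(-1 - 12) + 1*(-48) = -4*(-1)*(-13) - 48 = -52 - 48 = -100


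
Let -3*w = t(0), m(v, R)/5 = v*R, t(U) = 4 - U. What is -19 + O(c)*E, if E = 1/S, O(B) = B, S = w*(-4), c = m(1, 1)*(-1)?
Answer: -319/16 ≈ -19.938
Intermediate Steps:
m(v, R) = 5*R*v (m(v, R) = 5*(v*R) = 5*(R*v) = 5*R*v)
w = -4/3 (w = -(4 - 1*0)/3 = -(4 + 0)/3 = -⅓*4 = -4/3 ≈ -1.3333)
c = -5 (c = (5*1*1)*(-1) = 5*(-1) = -5)
S = 16/3 (S = -4/3*(-4) = 16/3 ≈ 5.3333)
E = 3/16 (E = 1/(16/3) = 3/16 ≈ 0.18750)
-19 + O(c)*E = -19 - 5*3/16 = -19 - 15/16 = -319/16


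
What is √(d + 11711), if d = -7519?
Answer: 4*√262 ≈ 64.746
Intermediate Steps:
√(d + 11711) = √(-7519 + 11711) = √4192 = 4*√262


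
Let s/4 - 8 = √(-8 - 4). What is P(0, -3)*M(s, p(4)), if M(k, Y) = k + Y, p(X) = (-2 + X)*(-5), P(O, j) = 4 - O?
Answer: 88 + 32*I*√3 ≈ 88.0 + 55.426*I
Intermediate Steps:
s = 32 + 8*I*√3 (s = 32 + 4*√(-8 - 4) = 32 + 4*√(-12) = 32 + 4*(2*I*√3) = 32 + 8*I*√3 ≈ 32.0 + 13.856*I)
p(X) = 10 - 5*X
M(k, Y) = Y + k
P(0, -3)*M(s, p(4)) = (4 - 1*0)*((10 - 5*4) + (32 + 8*I*√3)) = (4 + 0)*((10 - 20) + (32 + 8*I*√3)) = 4*(-10 + (32 + 8*I*√3)) = 4*(22 + 8*I*√3) = 88 + 32*I*√3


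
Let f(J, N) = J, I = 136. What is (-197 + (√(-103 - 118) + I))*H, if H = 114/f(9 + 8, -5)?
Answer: -6954/17 + 114*I*√221/17 ≈ -409.06 + 99.69*I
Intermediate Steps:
H = 114/17 (H = 114/(9 + 8) = 114/17 ≈ 6.7059)
(-197 + (√(-103 - 118) + I))*H = (-197 + (√(-103 - 118) + 136))*(114/17) = (-197 + (√(-221) + 136))*(114/17) = (-197 + (I*√221 + 136))*(114/17) = (-197 + (136 + I*√221))*(114/17) = (-61 + I*√221)*(114/17) = -6954/17 + 114*I*√221/17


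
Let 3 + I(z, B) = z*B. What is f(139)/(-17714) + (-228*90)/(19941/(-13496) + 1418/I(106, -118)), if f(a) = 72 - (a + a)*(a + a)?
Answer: 30697841010756314/2379160068403 ≈ 12903.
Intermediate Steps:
f(a) = 72 - 4*a² (f(a) = 72 - 2*a*2*a = 72 - 4*a²)
I(z, B) = -3 + B*z (I(z, B) = -3 + z*B = -3 + B*z)
f(139)/(-17714) + (-228*90)/(19941/(-13496) + 1418/I(106, -118)) = (72 - 4*139²)/(-17714) + (-228*90)/(19941/(-13496) + 1418/(-3 - 118*106)) = (72 - 4*19321)*(-1/17714) - 20520/(19941*(-1/13496) + 1418/(-3 - 12508)) = (72 - 77284)*(-1/17714) - 20520/(-19941/13496 + 1418/(-12511)) = -77212*(-1/17714) - 20520/(-19941/13496 + 1418*(-1/12511)) = 38606/8857 - 20520/(-19941/13496 - 1418/12511) = 38606/8857 - 20520/(-268619179/168848456) = 38606/8857 - 20520*(-168848456/268619179) = 38606/8857 + 3464770317120/268619179 = 30697841010756314/2379160068403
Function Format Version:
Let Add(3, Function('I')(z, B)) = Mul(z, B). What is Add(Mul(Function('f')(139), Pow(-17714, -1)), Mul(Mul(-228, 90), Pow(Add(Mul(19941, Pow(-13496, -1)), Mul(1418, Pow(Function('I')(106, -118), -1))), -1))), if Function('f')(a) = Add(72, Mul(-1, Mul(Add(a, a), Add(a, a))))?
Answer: Rational(30697841010756314, 2379160068403) ≈ 12903.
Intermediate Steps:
Function('f')(a) = Add(72, Mul(-4, Pow(a, 2))) (Function('f')(a) = Add(72, Mul(-1, Mul(Mul(2, a), Mul(2, a)))) = Add(72, Mul(-1, Mul(4, Pow(a, 2)))) = Add(72, Mul(-4, Pow(a, 2))))
Function('I')(z, B) = Add(-3, Mul(B, z)) (Function('I')(z, B) = Add(-3, Mul(z, B)) = Add(-3, Mul(B, z)))
Add(Mul(Function('f')(139), Pow(-17714, -1)), Mul(Mul(-228, 90), Pow(Add(Mul(19941, Pow(-13496, -1)), Mul(1418, Pow(Function('I')(106, -118), -1))), -1))) = Add(Mul(Add(72, Mul(-4, Pow(139, 2))), Pow(-17714, -1)), Mul(Mul(-228, 90), Pow(Add(Mul(19941, Pow(-13496, -1)), Mul(1418, Pow(Add(-3, Mul(-118, 106)), -1))), -1))) = Add(Mul(Add(72, Mul(-4, 19321)), Rational(-1, 17714)), Mul(-20520, Pow(Add(Mul(19941, Rational(-1, 13496)), Mul(1418, Pow(Add(-3, -12508), -1))), -1))) = Add(Mul(Add(72, -77284), Rational(-1, 17714)), Mul(-20520, Pow(Add(Rational(-19941, 13496), Mul(1418, Pow(-12511, -1))), -1))) = Add(Mul(-77212, Rational(-1, 17714)), Mul(-20520, Pow(Add(Rational(-19941, 13496), Mul(1418, Rational(-1, 12511))), -1))) = Add(Rational(38606, 8857), Mul(-20520, Pow(Add(Rational(-19941, 13496), Rational(-1418, 12511)), -1))) = Add(Rational(38606, 8857), Mul(-20520, Pow(Rational(-268619179, 168848456), -1))) = Add(Rational(38606, 8857), Mul(-20520, Rational(-168848456, 268619179))) = Add(Rational(38606, 8857), Rational(3464770317120, 268619179)) = Rational(30697841010756314, 2379160068403)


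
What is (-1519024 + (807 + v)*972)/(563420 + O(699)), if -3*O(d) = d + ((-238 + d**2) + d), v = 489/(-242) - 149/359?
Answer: -96042000462/52148476061 ≈ -1.8417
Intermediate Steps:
v = -211609/86878 (v = 489*(-1/242) - 149*1/359 = -489/242 - 149/359 = -211609/86878 ≈ -2.4357)
O(d) = 238/3 - 2*d/3 - d**2/3 (O(d) = -(d + ((-238 + d**2) + d))/3 = -(d + (-238 + d + d**2))/3 = -(-238 + d**2 + 2*d)/3 = 238/3 - 2*d/3 - d**2/3)
(-1519024 + (807 + v)*972)/(563420 + O(699)) = (-1519024 + (807 - 211609/86878)*972)/(563420 + (238/3 - 2/3*699 - 1/3*699**2)) = (-1519024 + (69898937/86878)*972)/(563420 + (238/3 - 466 - 1/3*488601)) = (-1519024 + 33970883382/43439)/(563420 + (238/3 - 466 - 162867)) = -32014000154/(43439*(563420 - 489761/3)) = -32014000154/(43439*1200499/3) = -32014000154/43439*3/1200499 = -96042000462/52148476061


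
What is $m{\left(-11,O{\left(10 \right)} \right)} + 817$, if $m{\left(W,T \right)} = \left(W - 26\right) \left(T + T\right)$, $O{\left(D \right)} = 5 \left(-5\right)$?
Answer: $2667$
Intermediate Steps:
$O{\left(D \right)} = -25$
$m{\left(W,T \right)} = 2 T \left(-26 + W\right)$ ($m{\left(W,T \right)} = \left(-26 + W\right) 2 T = 2 T \left(-26 + W\right)$)
$m{\left(-11,O{\left(10 \right)} \right)} + 817 = 2 \left(-25\right) \left(-26 - 11\right) + 817 = 2 \left(-25\right) \left(-37\right) + 817 = 1850 + 817 = 2667$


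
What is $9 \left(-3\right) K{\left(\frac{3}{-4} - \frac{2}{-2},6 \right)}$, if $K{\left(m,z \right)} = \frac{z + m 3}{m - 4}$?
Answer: $\frac{243}{5} \approx 48.6$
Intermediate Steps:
$K{\left(m,z \right)} = \frac{z + 3 m}{-4 + m}$
$9 \left(-3\right) K{\left(\frac{3}{-4} - \frac{2}{-2},6 \right)} = 9 \left(-3\right) \frac{6 + 3 \left(\frac{3}{-4} - \frac{2}{-2}\right)}{-4 + \left(\frac{3}{-4} - \frac{2}{-2}\right)} = - 27 \frac{6 + 3 \left(3 \left(- \frac{1}{4}\right) - -1\right)}{-4 + \left(3 \left(- \frac{1}{4}\right) - -1\right)} = - 27 \frac{6 + 3 \left(- \frac{3}{4} + 1\right)}{-4 + \left(- \frac{3}{4} + 1\right)} = - 27 \frac{6 + 3 \cdot \frac{1}{4}}{-4 + \frac{1}{4}} = - 27 \frac{6 + \frac{3}{4}}{- \frac{15}{4}} = - 27 \left(\left(- \frac{4}{15}\right) \frac{27}{4}\right) = \left(-27\right) \left(- \frac{9}{5}\right) = \frac{243}{5}$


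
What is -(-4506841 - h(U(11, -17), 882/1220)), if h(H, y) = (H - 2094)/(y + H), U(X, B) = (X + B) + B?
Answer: 61244753719/13589 ≈ 4.5069e+6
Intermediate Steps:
U(X, B) = X + 2*B (U(X, B) = (B + X) + B = X + 2*B)
h(H, y) = (-2094 + H)/(H + y)
-(-4506841 - h(U(11, -17), 882/1220)) = -(-4506841 - (-2094 + (11 + 2*(-17)))/((11 + 2*(-17)) + 882/1220)) = -(-4506841 - (-2094 + (11 - 34))/((11 - 34) + 882*(1/1220))) = -(-4506841 - (-2094 - 23)/(-23 + 441/610)) = -(-4506841 - (-2117)/(-13589/610)) = -(-4506841 - (-610)*(-2117)/13589) = -(-4506841 - 1*1291370/13589) = -(-4506841 - 1291370/13589) = -1*(-61244753719/13589) = 61244753719/13589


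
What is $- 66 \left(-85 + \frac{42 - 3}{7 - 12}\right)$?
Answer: $\frac{30624}{5} \approx 6124.8$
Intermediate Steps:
$- 66 \left(-85 + \frac{42 - 3}{7 - 12}\right) = - 66 \left(-85 + \frac{39}{-5}\right) = - 66 \left(-85 + 39 \left(- \frac{1}{5}\right)\right) = - 66 \left(-85 - \frac{39}{5}\right) = \left(-66\right) \left(- \frac{464}{5}\right) = \frac{30624}{5}$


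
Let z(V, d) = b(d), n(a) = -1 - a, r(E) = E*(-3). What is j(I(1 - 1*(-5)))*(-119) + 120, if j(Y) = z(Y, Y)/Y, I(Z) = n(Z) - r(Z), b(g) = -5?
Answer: 1915/11 ≈ 174.09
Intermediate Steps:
r(E) = -3*E
I(Z) = -1 + 2*Z (I(Z) = (-1 - Z) - (-3)*Z = (-1 - Z) + 3*Z = -1 + 2*Z)
z(V, d) = -5
j(Y) = -5/Y
j(I(1 - 1*(-5)))*(-119) + 120 = -5/(-1 + 2*(1 - 1*(-5)))*(-119) + 120 = -5/(-1 + 2*(1 + 5))*(-119) + 120 = -5/(-1 + 2*6)*(-119) + 120 = -5/(-1 + 12)*(-119) + 120 = -5/11*(-119) + 120 = 595/11 + 120 = 1915/11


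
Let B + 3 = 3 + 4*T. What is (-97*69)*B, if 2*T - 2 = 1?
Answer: -40158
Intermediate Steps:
T = 3/2 (T = 1 + (½)*1 = 1 + ½ = 3/2 ≈ 1.5000)
B = 6 (B = -3 + (3 + 4*(3/2)) = -3 + (3 + 6) = -3 + 9 = 6)
(-97*69)*B = -97*69*6 = -6693*6 = -40158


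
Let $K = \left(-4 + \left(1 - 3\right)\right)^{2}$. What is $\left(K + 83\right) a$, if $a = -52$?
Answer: $-6188$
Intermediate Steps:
$K = 36$ ($K = \left(-4 + \left(1 - 3\right)\right)^{2} = \left(-4 - 2\right)^{2} = \left(-6\right)^{2} = 36$)
$\left(K + 83\right) a = \left(36 + 83\right) \left(-52\right) = 119 \left(-52\right) = -6188$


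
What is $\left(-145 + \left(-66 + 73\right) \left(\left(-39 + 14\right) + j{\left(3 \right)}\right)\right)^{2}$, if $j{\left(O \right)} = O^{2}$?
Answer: $66049$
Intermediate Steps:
$\left(-145 + \left(-66 + 73\right) \left(\left(-39 + 14\right) + j{\left(3 \right)}\right)\right)^{2} = \left(-145 + \left(-66 + 73\right) \left(\left(-39 + 14\right) + 3^{2}\right)\right)^{2} = \left(-145 + 7 \left(-25 + 9\right)\right)^{2} = \left(-145 + 7 \left(-16\right)\right)^{2} = \left(-145 - 112\right)^{2} = \left(-257\right)^{2} = 66049$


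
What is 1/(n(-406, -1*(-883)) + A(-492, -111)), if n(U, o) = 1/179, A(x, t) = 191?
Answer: 179/34190 ≈ 0.0052354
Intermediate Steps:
n(U, o) = 1/179
1/(n(-406, -1*(-883)) + A(-492, -111)) = 1/(1/179 + 191) = 1/(34190/179) = 179/34190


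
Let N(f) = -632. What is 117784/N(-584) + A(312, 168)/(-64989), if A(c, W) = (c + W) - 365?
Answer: -956842132/5134131 ≈ -186.37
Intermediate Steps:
A(c, W) = -365 + W + c (A(c, W) = (W + c) - 365 = -365 + W + c)
117784/N(-584) + A(312, 168)/(-64989) = 117784/(-632) + (-365 + 168 + 312)/(-64989) = 117784*(-1/632) + 115*(-1/64989) = -14723/79 - 115/64989 = -956842132/5134131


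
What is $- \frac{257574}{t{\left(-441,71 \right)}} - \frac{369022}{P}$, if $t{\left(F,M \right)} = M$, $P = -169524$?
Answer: $- \frac{21819387107}{6018102} \approx -3625.6$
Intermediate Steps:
$- \frac{257574}{t{\left(-441,71 \right)}} - \frac{369022}{P} = - \frac{257574}{71} - \frac{369022}{-169524} = \left(-257574\right) \frac{1}{71} - - \frac{184511}{84762} = - \frac{257574}{71} + \frac{184511}{84762} = - \frac{21819387107}{6018102}$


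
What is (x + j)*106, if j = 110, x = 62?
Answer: 18232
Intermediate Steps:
(x + j)*106 = (62 + 110)*106 = 172*106 = 18232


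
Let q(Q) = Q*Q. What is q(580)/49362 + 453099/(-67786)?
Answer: 218668781/1673026266 ≈ 0.13070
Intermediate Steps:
q(Q) = Q²
q(580)/49362 + 453099/(-67786) = 580²/49362 + 453099/(-67786) = 336400*(1/49362) + 453099*(-1/67786) = 168200/24681 - 453099/67786 = 218668781/1673026266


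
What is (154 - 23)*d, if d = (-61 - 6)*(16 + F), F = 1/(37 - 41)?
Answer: -552951/4 ≈ -1.3824e+5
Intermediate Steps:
F = -¼ (F = 1/(-4) = -¼ ≈ -0.25000)
d = -4221/4 (d = (-61 - 6)*(16 - ¼) = -67*63/4 = -4221/4 ≈ -1055.3)
(154 - 23)*d = (154 - 23)*(-4221/4) = 131*(-4221/4) = -552951/4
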